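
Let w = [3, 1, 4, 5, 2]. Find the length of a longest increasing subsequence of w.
3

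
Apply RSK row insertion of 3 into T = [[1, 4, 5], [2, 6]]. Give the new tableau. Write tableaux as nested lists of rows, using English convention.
[[1, 3, 5], [2, 4], [6]]

In row 1, 3 replaces 4 (the leftmost entry greater than 3); 4 is bumped to row 2. In row 2, 4 replaces 6 (the leftmost entry greater than 4); 6 is bumped to row 3. 6 starts a new row 3. The new tableau is [[1, 3, 5], [2, 4], [6]].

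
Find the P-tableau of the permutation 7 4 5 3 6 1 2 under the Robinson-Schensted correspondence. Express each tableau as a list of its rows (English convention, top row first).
P = [[1, 2, 6], [3, 5], [4], [7]]

Insert 7: appended to row 1. P = [[7]].
Insert 4: 4 bumps 7 from row 1; 7 starts row 2. P = [[4], [7]].
Insert 5: appended to row 1. P = [[4, 5], [7]].
Insert 3: 3 bumps 4 from row 1; 4 bumps 7 from row 2; 7 starts row 3. P = [[3, 5], [4], [7]].
Insert 6: appended to row 1. P = [[3, 5, 6], [4], [7]].
Insert 1: 1 bumps 3 from row 1; 3 bumps 4 from row 2; 4 bumps 7 from row 3; 7 starts row 4. P = [[1, 5, 6], [3], [4], [7]].
Insert 2: 2 bumps 5 from row 1; 5 appends to row 2. P = [[1, 2, 6], [3, 5], [4], [7]].

So P = [[1, 2, 6], [3, 5], [4], [7]].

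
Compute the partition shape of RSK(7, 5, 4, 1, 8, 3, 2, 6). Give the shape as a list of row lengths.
[3, 2, 1, 1, 1]

Row-insert each entry into an empty tableau.

After inserting 7: P = [[7]].
After inserting 5: P = [[5], [7]].
After inserting 4: P = [[4], [5], [7]].
After inserting 1: P = [[1], [4], [5], [7]].
After inserting 8: P = [[1, 8], [4], [5], [7]].
After inserting 3: P = [[1, 3], [4, 8], [5], [7]].
After inserting 2: P = [[1, 2], [3, 8], [4], [5], [7]].
After inserting 6: P = [[1, 2, 6], [3, 8], [4], [5], [7]].

The final insertion tableau P = [[1, 2, 6], [3, 8], [4], [5], [7]] has shape [3, 2, 1, 1, 1].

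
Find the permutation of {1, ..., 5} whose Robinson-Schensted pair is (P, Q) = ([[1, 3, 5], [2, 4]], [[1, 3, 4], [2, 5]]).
Reverse the RSK construction: for i from n down to 1, find the cell of Q containing i, remove the entry at that cell from P, and reverse-bump it up through P; the value ejected from row 1 is w(i).

Step i=5: Q has 5 at row 2, column 2; remove 4 from row 2 of P and reverse-bump: 4 enters row 1 and ejects 3. So w(5) = 3. P is now [[1, 4, 5], [2]].
Step i=4: Q has 4 at row 1, column 3; remove that cell from P, ejecting 5. So w(4) = 5. P is now [[1, 4], [2]].
Step i=3: Q has 3 at row 1, column 2; remove that cell from P, ejecting 4. So w(3) = 4. P is now [[1], [2]].
Step i=2: Q has 2 at row 2, column 1; remove 2 from row 2 of P and reverse-bump: 2 enters row 1 and ejects 1. So w(2) = 1. P is now [[2]].
Step i=1: Q has 1 at row 1, column 1; remove that cell from P, ejecting 2. So w(1) = 2. P is now [].

So w = 2 1 4 5 3.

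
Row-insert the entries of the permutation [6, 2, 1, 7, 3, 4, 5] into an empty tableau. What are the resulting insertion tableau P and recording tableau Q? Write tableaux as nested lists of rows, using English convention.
P = [[1, 3, 4, 5], [2, 7], [6]], Q = [[1, 4, 6, 7], [2, 5], [3]]

Insert each entry of the permutation into P by Schensted row insertion, recording in Q the position of each new cell.

Insert 6: appended to row 1. P = [[6]].
Insert 2: 2 bumps 6 from row 1; 6 starts row 2. P = [[2], [6]].
Insert 1: 1 bumps 2 from row 1; 2 bumps 6 from row 2; 6 starts row 3. P = [[1], [2], [6]].
Insert 7: appended to row 1. P = [[1, 7], [2], [6]].
Insert 3: 3 bumps 7 from row 1; 7 appends to row 2. P = [[1, 3], [2, 7], [6]].
Insert 4: appended to row 1. P = [[1, 3, 4], [2, 7], [6]].
Insert 5: appended to row 1. P = [[1, 3, 4, 5], [2, 7], [6]].

So P = [[1, 3, 4, 5], [2, 7], [6]], Q = [[1, 4, 6, 7], [2, 5], [3]].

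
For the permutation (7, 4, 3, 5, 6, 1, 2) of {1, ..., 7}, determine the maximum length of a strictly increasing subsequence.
3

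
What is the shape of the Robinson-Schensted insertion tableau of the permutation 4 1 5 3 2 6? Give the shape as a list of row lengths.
RSK row insertion gives P = [[1, 2, 6], [3, 5], [4]], which has shape [3, 2, 1].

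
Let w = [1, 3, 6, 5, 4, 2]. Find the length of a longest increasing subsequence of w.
3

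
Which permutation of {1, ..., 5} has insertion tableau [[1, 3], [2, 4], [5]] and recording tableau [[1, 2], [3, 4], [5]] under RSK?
Reverse the RSK construction: for i from n down to 1, find the cell of Q containing i, remove the entry at that cell from P, and reverse-bump it up through P; the value ejected from row 1 is w(i).

Step i=5: Q has 5 at row 3, column 1; remove 5 from row 3 of P and reverse-bump: 5 enters row 2 and ejects 4; 4 enters row 1 and ejects 3. So w(5) = 3. P is now [[1, 4], [2, 5]].
Step i=4: Q has 4 at row 2, column 2; remove 5 from row 2 of P and reverse-bump: 5 enters row 1 and ejects 4. So w(4) = 4. P is now [[1, 5], [2]].
Step i=3: Q has 3 at row 2, column 1; remove 2 from row 2 of P and reverse-bump: 2 enters row 1 and ejects 1. So w(3) = 1. P is now [[2, 5]].
Step i=2: Q has 2 at row 1, column 2; remove that cell from P, ejecting 5. So w(2) = 5. P is now [[2]].
Step i=1: Q has 1 at row 1, column 1; remove that cell from P, ejecting 2. So w(1) = 2. P is now [].

So w = 2 5 1 4 3.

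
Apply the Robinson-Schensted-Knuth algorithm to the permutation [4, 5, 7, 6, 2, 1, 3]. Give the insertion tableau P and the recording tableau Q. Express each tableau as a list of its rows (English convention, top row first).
P = [[1, 3, 6], [2, 5], [4], [7]], Q = [[1, 2, 3], [4, 7], [5], [6]]

Insert each entry of the permutation into P by Schensted row insertion, recording in Q the position of each new cell.

Insert 4: appended to row 1. P = [[4]].
Insert 5: appended to row 1. P = [[4, 5]].
Insert 7: appended to row 1. P = [[4, 5, 7]].
Insert 6: 6 bumps 7 from row 1; 7 starts row 2. P = [[4, 5, 6], [7]].
Insert 2: 2 bumps 4 from row 1; 4 bumps 7 from row 2; 7 starts row 3. P = [[2, 5, 6], [4], [7]].
Insert 1: 1 bumps 2 from row 1; 2 bumps 4 from row 2; 4 bumps 7 from row 3; 7 starts row 4. P = [[1, 5, 6], [2], [4], [7]].
Insert 3: 3 bumps 5 from row 1; 5 appends to row 2. P = [[1, 3, 6], [2, 5], [4], [7]].

So P = [[1, 3, 6], [2, 5], [4], [7]], Q = [[1, 2, 3], [4, 7], [5], [6]].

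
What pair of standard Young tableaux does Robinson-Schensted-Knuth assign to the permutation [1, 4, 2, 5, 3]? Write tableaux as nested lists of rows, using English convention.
Insert each entry of the permutation into P by Schensted row insertion, recording in Q the position of each new cell.

After inserting 1: P = [[1]].
After inserting 4: P = [[1, 4]].
After inserting 2: P = [[1, 2], [4]].
After inserting 5: P = [[1, 2, 5], [4]].
After inserting 3: P = [[1, 2, 3], [4, 5]].

So P = [[1, 2, 3], [4, 5]], Q = [[1, 2, 4], [3, 5]].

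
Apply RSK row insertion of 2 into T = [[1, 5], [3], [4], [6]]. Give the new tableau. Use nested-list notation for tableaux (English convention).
In row 1, 2 replaces 5 (the leftmost entry greater than 2); 5 is bumped to row 2. 5 is appended to row 2. The new tableau is [[1, 2], [3, 5], [4], [6]].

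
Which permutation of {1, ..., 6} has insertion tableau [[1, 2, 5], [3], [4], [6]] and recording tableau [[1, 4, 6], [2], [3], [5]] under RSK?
Reverse the RSK construction: for i from n down to 1, find the cell of Q containing i, remove the entry at that cell from P, and reverse-bump it up through P; the value ejected from row 1 is w(i).

Step i=6: Q has 6 at row 1, column 3; remove that cell from P, ejecting 5. So w(6) = 5. P is now [[1, 2], [3], [4], [6]].
Step i=5: Q has 5 at row 4, column 1; remove 6 from row 4 of P and reverse-bump: 6 enters row 3 and ejects 4; 4 enters row 2 and ejects 3; 3 enters row 1 and ejects 2. So w(5) = 2. P is now [[1, 3], [4], [6]].
Step i=4: Q has 4 at row 1, column 2; remove that cell from P, ejecting 3. So w(4) = 3. P is now [[1], [4], [6]].
Step i=3: Q has 3 at row 3, column 1; remove 6 from row 3 of P and reverse-bump: 6 enters row 2 and ejects 4; 4 enters row 1 and ejects 1. So w(3) = 1. P is now [[4], [6]].
Step i=2: Q has 2 at row 2, column 1; remove 6 from row 2 of P and reverse-bump: 6 enters row 1 and ejects 4. So w(2) = 4. P is now [[6]].
Step i=1: Q has 1 at row 1, column 1; remove that cell from P, ejecting 6. So w(1) = 6. P is now [].

So w = 6 4 1 3 2 5.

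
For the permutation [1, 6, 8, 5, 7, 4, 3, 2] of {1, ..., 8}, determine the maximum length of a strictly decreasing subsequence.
5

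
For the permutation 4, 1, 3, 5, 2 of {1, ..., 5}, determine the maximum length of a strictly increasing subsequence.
3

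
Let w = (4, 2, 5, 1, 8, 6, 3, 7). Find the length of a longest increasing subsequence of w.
4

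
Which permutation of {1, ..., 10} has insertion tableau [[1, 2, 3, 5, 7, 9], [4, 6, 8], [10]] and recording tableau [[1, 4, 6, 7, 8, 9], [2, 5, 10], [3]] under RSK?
10 4 1 6 2 3 5 8 9 7

Reverse the RSK construction: for i from n down to 1, find the cell of Q containing i, remove the entry at that cell from P, and reverse-bump it up through P; the value ejected from row 1 is w(i).

Step i=10: Q has 10 at row 2, column 3; remove 8 from row 2 of P and reverse-bump: 8 enters row 1 and ejects 7. So w(10) = 7. P is now [[1, 2, 3, 5, 8, 9], [4, 6], [10]].
Step i=9: Q has 9 at row 1, column 6; remove that cell from P, ejecting 9. So w(9) = 9. P is now [[1, 2, 3, 5, 8], [4, 6], [10]].
Step i=8: Q has 8 at row 1, column 5; remove that cell from P, ejecting 8. So w(8) = 8. P is now [[1, 2, 3, 5], [4, 6], [10]].
Step i=7: Q has 7 at row 1, column 4; remove that cell from P, ejecting 5. So w(7) = 5. P is now [[1, 2, 3], [4, 6], [10]].
Step i=6: Q has 6 at row 1, column 3; remove that cell from P, ejecting 3. So w(6) = 3. P is now [[1, 2], [4, 6], [10]].
Step i=5: Q has 5 at row 2, column 2; remove 6 from row 2 of P and reverse-bump: 6 enters row 1 and ejects 2. So w(5) = 2. P is now [[1, 6], [4], [10]].
Step i=4: Q has 4 at row 1, column 2; remove that cell from P, ejecting 6. So w(4) = 6. P is now [[1], [4], [10]].
Step i=3: Q has 3 at row 3, column 1; remove 10 from row 3 of P and reverse-bump: 10 enters row 2 and ejects 4; 4 enters row 1 and ejects 1. So w(3) = 1. P is now [[4], [10]].
Step i=2: Q has 2 at row 2, column 1; remove 10 from row 2 of P and reverse-bump: 10 enters row 1 and ejects 4. So w(2) = 4. P is now [[10]].
Step i=1: Q has 1 at row 1, column 1; remove that cell from P, ejecting 10. So w(1) = 10. P is now [].

So w = 10 4 1 6 2 3 5 8 9 7.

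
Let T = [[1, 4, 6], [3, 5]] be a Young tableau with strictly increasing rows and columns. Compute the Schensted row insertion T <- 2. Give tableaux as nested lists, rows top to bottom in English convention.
[[1, 2, 6], [3, 4], [5]]

In row 1, 2 replaces 4 (the leftmost entry greater than 2); 4 is bumped to row 2. In row 2, 4 replaces 5 (the leftmost entry greater than 4); 5 is bumped to row 3. 5 starts a new row 3. The new tableau is [[1, 2, 6], [3, 4], [5]].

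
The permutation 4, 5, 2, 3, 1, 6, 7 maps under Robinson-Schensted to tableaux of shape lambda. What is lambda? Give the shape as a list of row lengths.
[4, 2, 1]

Row-insert each entry into an empty tableau.

After inserting 4: P = [[4]].
After inserting 5: P = [[4, 5]].
After inserting 2: P = [[2, 5], [4]].
After inserting 3: P = [[2, 3], [4, 5]].
After inserting 1: P = [[1, 3], [2, 5], [4]].
After inserting 6: P = [[1, 3, 6], [2, 5], [4]].
After inserting 7: P = [[1, 3, 6, 7], [2, 5], [4]].

The final insertion tableau P = [[1, 3, 6, 7], [2, 5], [4]] has shape [4, 2, 1].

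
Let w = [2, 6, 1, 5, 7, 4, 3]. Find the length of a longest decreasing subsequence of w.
4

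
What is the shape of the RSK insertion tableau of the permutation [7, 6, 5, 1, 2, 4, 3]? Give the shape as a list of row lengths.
[3, 1, 1, 1, 1]

Row-insert each entry into an empty tableau.

After inserting 7: P = [[7]].
After inserting 6: P = [[6], [7]].
After inserting 5: P = [[5], [6], [7]].
After inserting 1: P = [[1], [5], [6], [7]].
After inserting 2: P = [[1, 2], [5], [6], [7]].
After inserting 4: P = [[1, 2, 4], [5], [6], [7]].
After inserting 3: P = [[1, 2, 3], [4], [5], [6], [7]].

The final insertion tableau P = [[1, 2, 3], [4], [5], [6], [7]] has shape [3, 1, 1, 1, 1].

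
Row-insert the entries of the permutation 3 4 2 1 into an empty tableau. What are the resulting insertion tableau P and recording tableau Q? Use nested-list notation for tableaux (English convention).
Insert each entry of the permutation into P by Schensted row insertion, recording in Q the position of each new cell.

After inserting 3: P = [[3]].
After inserting 4: P = [[3, 4]].
After inserting 2: P = [[2, 4], [3]].
After inserting 1: P = [[1, 4], [2], [3]].

So P = [[1, 4], [2], [3]], Q = [[1, 2], [3], [4]].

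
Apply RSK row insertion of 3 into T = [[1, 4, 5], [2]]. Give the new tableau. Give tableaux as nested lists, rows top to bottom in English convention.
In row 1, 3 replaces 4 (the leftmost entry greater than 3); 4 is bumped to row 2. 4 is appended to row 2. The new tableau is [[1, 3, 5], [2, 4]].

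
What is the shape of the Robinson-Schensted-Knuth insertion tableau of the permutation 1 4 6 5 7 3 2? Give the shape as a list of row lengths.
Row-insert each entry into an empty tableau.

After inserting 1: P = [[1]].
After inserting 4: P = [[1, 4]].
After inserting 6: P = [[1, 4, 6]].
After inserting 5: P = [[1, 4, 5], [6]].
After inserting 7: P = [[1, 4, 5, 7], [6]].
After inserting 3: P = [[1, 3, 5, 7], [4], [6]].
After inserting 2: P = [[1, 2, 5, 7], [3], [4], [6]].

The final insertion tableau P = [[1, 2, 5, 7], [3], [4], [6]] has shape [4, 1, 1, 1].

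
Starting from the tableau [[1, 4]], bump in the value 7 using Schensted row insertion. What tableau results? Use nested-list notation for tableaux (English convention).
7 is larger than every entry of row 1, so it is appended to row 1. The new tableau is [[1, 4, 7]].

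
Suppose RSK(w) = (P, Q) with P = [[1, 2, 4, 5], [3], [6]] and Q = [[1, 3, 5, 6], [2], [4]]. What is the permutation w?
Reverse the RSK construction: for i from n down to 1, find the cell of Q containing i, remove the entry at that cell from P, and reverse-bump it up through P; the value ejected from row 1 is w(i).

Step i=6: Q has 6 at row 1, column 4; remove that cell from P, ejecting 5. So w(6) = 5. P is now [[1, 2, 4], [3], [6]].
Step i=5: Q has 5 at row 1, column 3; remove that cell from P, ejecting 4. So w(5) = 4. P is now [[1, 2], [3], [6]].
Step i=4: Q has 4 at row 3, column 1; remove 6 from row 3 of P and reverse-bump: 6 enters row 2 and ejects 3; 3 enters row 1 and ejects 2. So w(4) = 2. P is now [[1, 3], [6]].
Step i=3: Q has 3 at row 1, column 2; remove that cell from P, ejecting 3. So w(3) = 3. P is now [[1], [6]].
Step i=2: Q has 2 at row 2, column 1; remove 6 from row 2 of P and reverse-bump: 6 enters row 1 and ejects 1. So w(2) = 1. P is now [[6]].
Step i=1: Q has 1 at row 1, column 1; remove that cell from P, ejecting 6. So w(1) = 6. P is now [].

So w = 6 1 3 2 4 5.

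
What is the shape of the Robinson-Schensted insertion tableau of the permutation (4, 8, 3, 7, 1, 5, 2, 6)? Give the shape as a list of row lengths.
Row-insert each entry into an empty tableau.

After inserting 4: P = [[4]].
After inserting 8: P = [[4, 8]].
After inserting 3: P = [[3, 8], [4]].
After inserting 7: P = [[3, 7], [4, 8]].
After inserting 1: P = [[1, 7], [3, 8], [4]].
After inserting 5: P = [[1, 5], [3, 7], [4, 8]].
After inserting 2: P = [[1, 2], [3, 5], [4, 7], [8]].
After inserting 6: P = [[1, 2, 6], [3, 5], [4, 7], [8]].

The final insertion tableau P = [[1, 2, 6], [3, 5], [4, 7], [8]] has shape [3, 2, 2, 1].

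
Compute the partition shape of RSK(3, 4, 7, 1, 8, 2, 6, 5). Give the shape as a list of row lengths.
Row-insert each entry into an empty tableau.

After inserting 3: P = [[3]].
After inserting 4: P = [[3, 4]].
After inserting 7: P = [[3, 4, 7]].
After inserting 1: P = [[1, 4, 7], [3]].
After inserting 8: P = [[1, 4, 7, 8], [3]].
After inserting 2: P = [[1, 2, 7, 8], [3, 4]].
After inserting 6: P = [[1, 2, 6, 8], [3, 4, 7]].
After inserting 5: P = [[1, 2, 5, 8], [3, 4, 6], [7]].

The final insertion tableau P = [[1, 2, 5, 8], [3, 4, 6], [7]] has shape [4, 3, 1].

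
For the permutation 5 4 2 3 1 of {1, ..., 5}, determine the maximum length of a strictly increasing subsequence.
2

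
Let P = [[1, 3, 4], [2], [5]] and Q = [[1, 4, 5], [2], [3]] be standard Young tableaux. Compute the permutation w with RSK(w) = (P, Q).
5 2 1 3 4

Reverse RSK: for i = n, n-1, ..., 1, locate i in Q, remove the corresponding corner cell from P, and reverse-bump its entry up through P; the value ejected from row 1 is w(i).

So w = 5 2 1 3 4.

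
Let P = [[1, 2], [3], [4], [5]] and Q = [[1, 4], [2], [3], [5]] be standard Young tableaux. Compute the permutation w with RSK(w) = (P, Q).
5 4 1 3 2

Reverse the RSK construction: for i from n down to 1, find the cell of Q containing i, remove the entry at that cell from P, and reverse-bump it up through P; the value ejected from row 1 is w(i).

Step i=5: Q has 5 at row 4, column 1; remove 5 from row 4 of P and reverse-bump: 5 enters row 3 and ejects 4; 4 enters row 2 and ejects 3; 3 enters row 1 and ejects 2. So w(5) = 2. P is now [[1, 3], [4], [5]].
Step i=4: Q has 4 at row 1, column 2; remove that cell from P, ejecting 3. So w(4) = 3. P is now [[1], [4], [5]].
Step i=3: Q has 3 at row 3, column 1; remove 5 from row 3 of P and reverse-bump: 5 enters row 2 and ejects 4; 4 enters row 1 and ejects 1. So w(3) = 1. P is now [[4], [5]].
Step i=2: Q has 2 at row 2, column 1; remove 5 from row 2 of P and reverse-bump: 5 enters row 1 and ejects 4. So w(2) = 4. P is now [[5]].
Step i=1: Q has 1 at row 1, column 1; remove that cell from P, ejecting 5. So w(1) = 5. P is now [].

So w = 5 4 1 3 2.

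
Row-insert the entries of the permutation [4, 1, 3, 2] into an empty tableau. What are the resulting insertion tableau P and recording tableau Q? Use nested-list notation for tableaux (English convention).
P = [[1, 2], [3], [4]], Q = [[1, 3], [2], [4]]

Insert each entry of the permutation into P by Schensted row insertion, recording in Q the position of each new cell.

Insert 4: appended to row 1. P = [[4]], Q = [[1]].
Insert 1: 1 bumps 4 from row 1; 4 starts row 2. P = [[1], [4]], Q = [[1], [2]].
Insert 3: appended to row 1. P = [[1, 3], [4]], Q = [[1, 3], [2]].
Insert 2: 2 bumps 3 from row 1; 3 bumps 4 from row 2; 4 starts row 3. P = [[1, 2], [3], [4]], Q = [[1, 3], [2], [4]].

So P = [[1, 2], [3], [4]], Q = [[1, 3], [2], [4]].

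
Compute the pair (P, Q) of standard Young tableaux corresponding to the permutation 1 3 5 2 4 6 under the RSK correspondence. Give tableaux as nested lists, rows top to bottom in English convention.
Insert each entry of the permutation into P by Schensted row insertion, recording in Q the position of each new cell.

Insert 1: appended to row 1. P = [[1]].
Insert 3: appended to row 1. P = [[1, 3]].
Insert 5: appended to row 1. P = [[1, 3, 5]].
Insert 2: 2 bumps 3 from row 1; 3 starts row 2. P = [[1, 2, 5], [3]].
Insert 4: 4 bumps 5 from row 1; 5 appends to row 2. P = [[1, 2, 4], [3, 5]].
Insert 6: appended to row 1. P = [[1, 2, 4, 6], [3, 5]].

So P = [[1, 2, 4, 6], [3, 5]], Q = [[1, 2, 3, 6], [4, 5]].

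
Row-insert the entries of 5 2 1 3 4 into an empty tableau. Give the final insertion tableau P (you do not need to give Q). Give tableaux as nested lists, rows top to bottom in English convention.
P = [[1, 3, 4], [2], [5]]

After inserting 5: P = [[5]].
After inserting 2: P = [[2], [5]].
After inserting 1: P = [[1], [2], [5]].
After inserting 3: P = [[1, 3], [2], [5]].
After inserting 4: P = [[1, 3, 4], [2], [5]].

So P = [[1, 3, 4], [2], [5]].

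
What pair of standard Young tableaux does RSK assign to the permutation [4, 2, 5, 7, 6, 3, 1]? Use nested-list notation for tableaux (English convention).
Insert each entry of the permutation into P by Schensted row insertion, recording in Q the position of each new cell.

Insert 4: appended to row 1. P = [[4]], Q = [[1]].
Insert 2: 2 bumps 4 from row 1; 4 starts row 2. P = [[2], [4]], Q = [[1], [2]].
Insert 5: appended to row 1. P = [[2, 5], [4]], Q = [[1, 3], [2]].
Insert 7: appended to row 1. P = [[2, 5, 7], [4]], Q = [[1, 3, 4], [2]].
Insert 6: 6 bumps 7 from row 1; 7 appends to row 2. P = [[2, 5, 6], [4, 7]], Q = [[1, 3, 4], [2, 5]].
Insert 3: 3 bumps 5 from row 1; 5 bumps 7 from row 2; 7 starts row 3. P = [[2, 3, 6], [4, 5], [7]], Q = [[1, 3, 4], [2, 5], [6]].
Insert 1: 1 bumps 2 from row 1; 2 bumps 4 from row 2; 4 bumps 7 from row 3; 7 starts row 4. P = [[1, 3, 6], [2, 5], [4], [7]], Q = [[1, 3, 4], [2, 5], [6], [7]].

So P = [[1, 3, 6], [2, 5], [4], [7]], Q = [[1, 3, 4], [2, 5], [6], [7]].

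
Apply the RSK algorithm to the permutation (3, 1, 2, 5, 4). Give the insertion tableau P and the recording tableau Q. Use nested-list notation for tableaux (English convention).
Insert each entry of the permutation into P by Schensted row insertion, recording in Q the position of each new cell.

After inserting 3: P = [[3]].
After inserting 1: P = [[1], [3]].
After inserting 2: P = [[1, 2], [3]].
After inserting 5: P = [[1, 2, 5], [3]].
After inserting 4: P = [[1, 2, 4], [3, 5]].

So P = [[1, 2, 4], [3, 5]], Q = [[1, 3, 4], [2, 5]].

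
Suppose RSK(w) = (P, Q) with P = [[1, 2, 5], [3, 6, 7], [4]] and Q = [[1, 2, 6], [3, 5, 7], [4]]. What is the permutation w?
Reverse the RSK construction: for i from n down to 1, find the cell of Q containing i, remove the entry at that cell from P, and reverse-bump it up through P; the value ejected from row 1 is w(i).

Step i=7: Q has 7 at row 2, column 3; remove 7 from row 2 of P and reverse-bump: 7 enters row 1 and ejects 5. So w(7) = 5. P is now [[1, 2, 7], [3, 6], [4]].
Step i=6: Q has 6 at row 1, column 3; remove that cell from P, ejecting 7. So w(6) = 7. P is now [[1, 2], [3, 6], [4]].
Step i=5: Q has 5 at row 2, column 2; remove 6 from row 2 of P and reverse-bump: 6 enters row 1 and ejects 2. So w(5) = 2. P is now [[1, 6], [3], [4]].
Step i=4: Q has 4 at row 3, column 1; remove 4 from row 3 of P and reverse-bump: 4 enters row 2 and ejects 3; 3 enters row 1 and ejects 1. So w(4) = 1. P is now [[3, 6], [4]].
Step i=3: Q has 3 at row 2, column 1; remove 4 from row 2 of P and reverse-bump: 4 enters row 1 and ejects 3. So w(3) = 3. P is now [[4, 6]].
Step i=2: Q has 2 at row 1, column 2; remove that cell from P, ejecting 6. So w(2) = 6. P is now [[4]].
Step i=1: Q has 1 at row 1, column 1; remove that cell from P, ejecting 4. So w(1) = 4. P is now [].

So w = 4 6 3 1 2 7 5.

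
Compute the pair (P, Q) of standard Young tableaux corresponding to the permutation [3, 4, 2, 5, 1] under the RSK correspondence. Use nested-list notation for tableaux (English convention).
Insert each entry of the permutation into P by Schensted row insertion, recording in Q the position of each new cell.

Insert 3: appended to row 1. P = [[3]].
Insert 4: appended to row 1. P = [[3, 4]].
Insert 2: 2 bumps 3 from row 1; 3 starts row 2. P = [[2, 4], [3]].
Insert 5: appended to row 1. P = [[2, 4, 5], [3]].
Insert 1: 1 bumps 2 from row 1; 2 bumps 3 from row 2; 3 starts row 3. P = [[1, 4, 5], [2], [3]].

So P = [[1, 4, 5], [2], [3]], Q = [[1, 2, 4], [3], [5]].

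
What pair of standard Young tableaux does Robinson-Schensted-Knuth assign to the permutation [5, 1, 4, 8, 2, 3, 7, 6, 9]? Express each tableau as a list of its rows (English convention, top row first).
Insert each entry of the permutation into P by Schensted row insertion, recording in Q the position of each new cell.

Insert 5: appended to row 1. P = [[5]], Q = [[1]].
Insert 1: 1 bumps 5 from row 1; 5 starts row 2. P = [[1], [5]], Q = [[1], [2]].
Insert 4: appended to row 1. P = [[1, 4], [5]], Q = [[1, 3], [2]].
Insert 8: appended to row 1. P = [[1, 4, 8], [5]], Q = [[1, 3, 4], [2]].
Insert 2: 2 bumps 4 from row 1; 4 bumps 5 from row 2; 5 starts row 3. P = [[1, 2, 8], [4], [5]], Q = [[1, 3, 4], [2], [5]].
Insert 3: 3 bumps 8 from row 1; 8 appends to row 2. P = [[1, 2, 3], [4, 8], [5]], Q = [[1, 3, 4], [2, 6], [5]].
Insert 7: appended to row 1. P = [[1, 2, 3, 7], [4, 8], [5]], Q = [[1, 3, 4, 7], [2, 6], [5]].
Insert 6: 6 bumps 7 from row 1; 7 bumps 8 from row 2; 8 appends to row 3. P = [[1, 2, 3, 6], [4, 7], [5, 8]], Q = [[1, 3, 4, 7], [2, 6], [5, 8]].
Insert 9: appended to row 1. P = [[1, 2, 3, 6, 9], [4, 7], [5, 8]], Q = [[1, 3, 4, 7, 9], [2, 6], [5, 8]].

So P = [[1, 2, 3, 6, 9], [4, 7], [5, 8]], Q = [[1, 3, 4, 7, 9], [2, 6], [5, 8]].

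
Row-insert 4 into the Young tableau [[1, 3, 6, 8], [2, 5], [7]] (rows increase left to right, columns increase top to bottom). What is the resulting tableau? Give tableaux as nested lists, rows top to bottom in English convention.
In row 1, 4 replaces 6 (the leftmost entry greater than 4); 6 is bumped to row 2. 6 is appended to row 2. The new tableau is [[1, 3, 4, 8], [2, 5, 6], [7]].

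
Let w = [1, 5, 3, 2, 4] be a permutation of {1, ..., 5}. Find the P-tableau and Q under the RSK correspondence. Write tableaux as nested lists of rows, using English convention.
P = [[1, 2, 4], [3], [5]], Q = [[1, 2, 5], [3], [4]]

Insert each entry of the permutation into P by Schensted row insertion, recording in Q the position of each new cell.

Insert 1: appended to row 1. P = [[1]], Q = [[1]].
Insert 5: appended to row 1. P = [[1, 5]], Q = [[1, 2]].
Insert 3: 3 bumps 5 from row 1; 5 starts row 2. P = [[1, 3], [5]], Q = [[1, 2], [3]].
Insert 2: 2 bumps 3 from row 1; 3 bumps 5 from row 2; 5 starts row 3. P = [[1, 2], [3], [5]], Q = [[1, 2], [3], [4]].
Insert 4: appended to row 1. P = [[1, 2, 4], [3], [5]], Q = [[1, 2, 5], [3], [4]].

So P = [[1, 2, 4], [3], [5]], Q = [[1, 2, 5], [3], [4]].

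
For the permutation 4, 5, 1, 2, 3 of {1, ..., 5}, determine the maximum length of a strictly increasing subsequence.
3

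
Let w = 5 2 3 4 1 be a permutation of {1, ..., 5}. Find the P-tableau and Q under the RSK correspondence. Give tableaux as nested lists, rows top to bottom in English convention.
Insert each entry of the permutation into P by Schensted row insertion, recording in Q the position of each new cell.

Insert 5: appended to row 1. P = [[5]].
Insert 2: 2 bumps 5 from row 1; 5 starts row 2. P = [[2], [5]].
Insert 3: appended to row 1. P = [[2, 3], [5]].
Insert 4: appended to row 1. P = [[2, 3, 4], [5]].
Insert 1: 1 bumps 2 from row 1; 2 bumps 5 from row 2; 5 starts row 3. P = [[1, 3, 4], [2], [5]].

So P = [[1, 3, 4], [2], [5]], Q = [[1, 3, 4], [2], [5]].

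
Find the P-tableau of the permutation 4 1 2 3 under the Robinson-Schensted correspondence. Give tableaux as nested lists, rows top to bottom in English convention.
P = [[1, 2, 3], [4]]

Insert 4: appended to row 1. P = [[4]].
Insert 1: 1 bumps 4 from row 1; 4 starts row 2. P = [[1], [4]].
Insert 2: appended to row 1. P = [[1, 2], [4]].
Insert 3: appended to row 1. P = [[1, 2, 3], [4]].

So P = [[1, 2, 3], [4]].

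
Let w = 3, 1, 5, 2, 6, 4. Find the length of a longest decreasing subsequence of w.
2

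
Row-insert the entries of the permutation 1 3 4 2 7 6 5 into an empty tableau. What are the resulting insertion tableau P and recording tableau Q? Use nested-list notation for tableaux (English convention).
Insert each entry of the permutation into P by Schensted row insertion, recording in Q the position of each new cell.

Insert 1: appended to row 1. P = [[1]].
Insert 3: appended to row 1. P = [[1, 3]].
Insert 4: appended to row 1. P = [[1, 3, 4]].
Insert 2: 2 bumps 3 from row 1; 3 starts row 2. P = [[1, 2, 4], [3]].
Insert 7: appended to row 1. P = [[1, 2, 4, 7], [3]].
Insert 6: 6 bumps 7 from row 1; 7 appends to row 2. P = [[1, 2, 4, 6], [3, 7]].
Insert 5: 5 bumps 6 from row 1; 6 bumps 7 from row 2; 7 starts row 3. P = [[1, 2, 4, 5], [3, 6], [7]].

So P = [[1, 2, 4, 5], [3, 6], [7]], Q = [[1, 2, 3, 5], [4, 6], [7]].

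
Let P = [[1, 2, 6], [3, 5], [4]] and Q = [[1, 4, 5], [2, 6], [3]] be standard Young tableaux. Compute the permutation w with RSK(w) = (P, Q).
Reverse RSK: for i = n, n-1, ..., 1, locate i in Q, remove the corresponding corner cell from P, and reverse-bump its entry up through P; the value ejected from row 1 is w(i).

So w = 4 3 1 5 6 2.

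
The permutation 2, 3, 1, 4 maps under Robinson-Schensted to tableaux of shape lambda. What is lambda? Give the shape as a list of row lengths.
Row-insert each entry into an empty tableau.

After inserting 2: P = [[2]].
After inserting 3: P = [[2, 3]].
After inserting 1: P = [[1, 3], [2]].
After inserting 4: P = [[1, 3, 4], [2]].

The final insertion tableau P = [[1, 3, 4], [2]] has shape [3, 1].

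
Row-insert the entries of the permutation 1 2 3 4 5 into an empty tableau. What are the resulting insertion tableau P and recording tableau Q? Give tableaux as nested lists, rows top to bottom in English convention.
Insert each entry of the permutation into P by Schensted row insertion, recording in Q the position of each new cell.

Insert 1: appended to row 1. P = [[1]].
Insert 2: appended to row 1. P = [[1, 2]].
Insert 3: appended to row 1. P = [[1, 2, 3]].
Insert 4: appended to row 1. P = [[1, 2, 3, 4]].
Insert 5: appended to row 1. P = [[1, 2, 3, 4, 5]].

So P = [[1, 2, 3, 4, 5]], Q = [[1, 2, 3, 4, 5]].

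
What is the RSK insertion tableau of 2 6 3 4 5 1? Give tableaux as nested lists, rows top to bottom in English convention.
Insert 2: appended to row 1. P = [[2]].
Insert 6: appended to row 1. P = [[2, 6]].
Insert 3: 3 bumps 6 from row 1; 6 starts row 2. P = [[2, 3], [6]].
Insert 4: appended to row 1. P = [[2, 3, 4], [6]].
Insert 5: appended to row 1. P = [[2, 3, 4, 5], [6]].
Insert 1: 1 bumps 2 from row 1; 2 bumps 6 from row 2; 6 starts row 3. P = [[1, 3, 4, 5], [2], [6]].

So P = [[1, 3, 4, 5], [2], [6]].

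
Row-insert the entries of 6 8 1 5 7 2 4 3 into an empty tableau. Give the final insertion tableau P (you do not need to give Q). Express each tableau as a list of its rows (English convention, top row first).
P = [[1, 2, 3], [4, 7], [5, 8], [6]]

Insert 6: appended to row 1. P = [[6]].
Insert 8: appended to row 1. P = [[6, 8]].
Insert 1: 1 bumps 6 from row 1; 6 starts row 2. P = [[1, 8], [6]].
Insert 5: 5 bumps 8 from row 1; 8 appends to row 2. P = [[1, 5], [6, 8]].
Insert 7: appended to row 1. P = [[1, 5, 7], [6, 8]].
Insert 2: 2 bumps 5 from row 1; 5 bumps 6 from row 2; 6 starts row 3. P = [[1, 2, 7], [5, 8], [6]].
Insert 4: 4 bumps 7 from row 1; 7 bumps 8 from row 2; 8 appends to row 3. P = [[1, 2, 4], [5, 7], [6, 8]].
Insert 3: 3 bumps 4 from row 1; 4 bumps 5 from row 2; 5 bumps 6 from row 3; 6 starts row 4. P = [[1, 2, 3], [4, 7], [5, 8], [6]].

So P = [[1, 2, 3], [4, 7], [5, 8], [6]].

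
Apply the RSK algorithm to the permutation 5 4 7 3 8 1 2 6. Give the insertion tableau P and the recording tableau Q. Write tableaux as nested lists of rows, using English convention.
P = [[1, 2, 6], [3, 7, 8], [4], [5]], Q = [[1, 3, 5], [2, 7, 8], [4], [6]]

Insert each entry of the permutation into P by Schensted row insertion, recording in Q the position of each new cell.

Insert 5: appended to row 1. P = [[5]].
Insert 4: 4 bumps 5 from row 1; 5 starts row 2. P = [[4], [5]].
Insert 7: appended to row 1. P = [[4, 7], [5]].
Insert 3: 3 bumps 4 from row 1; 4 bumps 5 from row 2; 5 starts row 3. P = [[3, 7], [4], [5]].
Insert 8: appended to row 1. P = [[3, 7, 8], [4], [5]].
Insert 1: 1 bumps 3 from row 1; 3 bumps 4 from row 2; 4 bumps 5 from row 3; 5 starts row 4. P = [[1, 7, 8], [3], [4], [5]].
Insert 2: 2 bumps 7 from row 1; 7 appends to row 2. P = [[1, 2, 8], [3, 7], [4], [5]].
Insert 6: 6 bumps 8 from row 1; 8 appends to row 2. P = [[1, 2, 6], [3, 7, 8], [4], [5]].

So P = [[1, 2, 6], [3, 7, 8], [4], [5]], Q = [[1, 3, 5], [2, 7, 8], [4], [6]].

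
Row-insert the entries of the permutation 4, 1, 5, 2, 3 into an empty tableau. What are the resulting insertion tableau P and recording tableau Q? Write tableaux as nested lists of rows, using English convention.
P = [[1, 2, 3], [4, 5]], Q = [[1, 3, 5], [2, 4]]

Insert each entry of the permutation into P by Schensted row insertion, recording in Q the position of each new cell.

Insert 4: appended to row 1. P = [[4]], Q = [[1]].
Insert 1: 1 bumps 4 from row 1; 4 starts row 2. P = [[1], [4]], Q = [[1], [2]].
Insert 5: appended to row 1. P = [[1, 5], [4]], Q = [[1, 3], [2]].
Insert 2: 2 bumps 5 from row 1; 5 appends to row 2. P = [[1, 2], [4, 5]], Q = [[1, 3], [2, 4]].
Insert 3: appended to row 1. P = [[1, 2, 3], [4, 5]], Q = [[1, 3, 5], [2, 4]].

So P = [[1, 2, 3], [4, 5]], Q = [[1, 3, 5], [2, 4]].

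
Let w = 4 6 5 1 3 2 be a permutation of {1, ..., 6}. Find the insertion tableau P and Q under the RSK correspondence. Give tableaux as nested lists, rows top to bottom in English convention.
Insert each entry of the permutation into P by Schensted row insertion, recording in Q the position of each new cell.

Insert 4: appended to row 1. P = [[4]].
Insert 6: appended to row 1. P = [[4, 6]].
Insert 5: 5 bumps 6 from row 1; 6 starts row 2. P = [[4, 5], [6]].
Insert 1: 1 bumps 4 from row 1; 4 bumps 6 from row 2; 6 starts row 3. P = [[1, 5], [4], [6]].
Insert 3: 3 bumps 5 from row 1; 5 appends to row 2. P = [[1, 3], [4, 5], [6]].
Insert 2: 2 bumps 3 from row 1; 3 bumps 4 from row 2; 4 bumps 6 from row 3; 6 starts row 4. P = [[1, 2], [3, 5], [4], [6]].

So P = [[1, 2], [3, 5], [4], [6]], Q = [[1, 2], [3, 5], [4], [6]].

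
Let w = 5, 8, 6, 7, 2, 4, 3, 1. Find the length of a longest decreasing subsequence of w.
5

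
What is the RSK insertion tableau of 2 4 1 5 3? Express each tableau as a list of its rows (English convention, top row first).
Insert 2: appended to row 1. P = [[2]].
Insert 4: appended to row 1. P = [[2, 4]].
Insert 1: 1 bumps 2 from row 1; 2 starts row 2. P = [[1, 4], [2]].
Insert 5: appended to row 1. P = [[1, 4, 5], [2]].
Insert 3: 3 bumps 4 from row 1; 4 appends to row 2. P = [[1, 3, 5], [2, 4]].

So P = [[1, 3, 5], [2, 4]].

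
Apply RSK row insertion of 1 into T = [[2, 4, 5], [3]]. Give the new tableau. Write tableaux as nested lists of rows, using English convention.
[[1, 4, 5], [2], [3]]

In row 1, 1 replaces 2 (the leftmost entry greater than 1); 2 is bumped to row 2. In row 2, 2 replaces 3 (the leftmost entry greater than 2); 3 is bumped to row 3. 3 starts a new row 3. The new tableau is [[1, 4, 5], [2], [3]].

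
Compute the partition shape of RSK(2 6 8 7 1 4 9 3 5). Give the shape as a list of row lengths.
[4, 3, 1, 1]

Row-insert each entry into an empty tableau.

After inserting 2: P = [[2]].
After inserting 6: P = [[2, 6]].
After inserting 8: P = [[2, 6, 8]].
After inserting 7: P = [[2, 6, 7], [8]].
After inserting 1: P = [[1, 6, 7], [2], [8]].
After inserting 4: P = [[1, 4, 7], [2, 6], [8]].
After inserting 9: P = [[1, 4, 7, 9], [2, 6], [8]].
After inserting 3: P = [[1, 3, 7, 9], [2, 4], [6], [8]].
After inserting 5: P = [[1, 3, 5, 9], [2, 4, 7], [6], [8]].

The final insertion tableau P = [[1, 3, 5, 9], [2, 4, 7], [6], [8]] has shape [4, 3, 1, 1].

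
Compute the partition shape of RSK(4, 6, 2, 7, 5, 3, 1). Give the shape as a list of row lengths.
[3, 2, 1, 1]

RSK row insertion gives P = [[1, 3, 7], [2, 5], [4], [6]], which has shape [3, 2, 1, 1].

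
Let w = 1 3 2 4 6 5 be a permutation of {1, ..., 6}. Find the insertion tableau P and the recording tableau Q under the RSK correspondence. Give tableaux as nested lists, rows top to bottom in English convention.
P = [[1, 2, 4, 5], [3, 6]], Q = [[1, 2, 4, 5], [3, 6]]

Insert each entry of the permutation into P by Schensted row insertion, recording in Q the position of each new cell.

After inserting 1: P = [[1]].
After inserting 3: P = [[1, 3]].
After inserting 2: P = [[1, 2], [3]].
After inserting 4: P = [[1, 2, 4], [3]].
After inserting 6: P = [[1, 2, 4, 6], [3]].
After inserting 5: P = [[1, 2, 4, 5], [3, 6]].

So P = [[1, 2, 4, 5], [3, 6]], Q = [[1, 2, 4, 5], [3, 6]].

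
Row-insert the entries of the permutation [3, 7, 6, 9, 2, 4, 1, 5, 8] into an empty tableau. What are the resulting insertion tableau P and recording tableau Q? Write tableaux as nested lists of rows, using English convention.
Insert each entry of the permutation into P by Schensted row insertion, recording in Q the position of each new cell.

Insert 3: appended to row 1. P = [[3]].
Insert 7: appended to row 1. P = [[3, 7]].
Insert 6: 6 bumps 7 from row 1; 7 starts row 2. P = [[3, 6], [7]].
Insert 9: appended to row 1. P = [[3, 6, 9], [7]].
Insert 2: 2 bumps 3 from row 1; 3 bumps 7 from row 2; 7 starts row 3. P = [[2, 6, 9], [3], [7]].
Insert 4: 4 bumps 6 from row 1; 6 appends to row 2. P = [[2, 4, 9], [3, 6], [7]].
Insert 1: 1 bumps 2 from row 1; 2 bumps 3 from row 2; 3 bumps 7 from row 3; 7 starts row 4. P = [[1, 4, 9], [2, 6], [3], [7]].
Insert 5: 5 bumps 9 from row 1; 9 appends to row 2. P = [[1, 4, 5], [2, 6, 9], [3], [7]].
Insert 8: appended to row 1. P = [[1, 4, 5, 8], [2, 6, 9], [3], [7]].

So P = [[1, 4, 5, 8], [2, 6, 9], [3], [7]], Q = [[1, 2, 4, 9], [3, 6, 8], [5], [7]].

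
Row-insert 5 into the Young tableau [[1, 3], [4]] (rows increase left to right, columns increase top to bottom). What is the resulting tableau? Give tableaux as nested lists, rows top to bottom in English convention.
[[1, 3, 5], [4]]

5 is larger than every entry of row 1, so it is appended to row 1. The new tableau is [[1, 3, 5], [4]].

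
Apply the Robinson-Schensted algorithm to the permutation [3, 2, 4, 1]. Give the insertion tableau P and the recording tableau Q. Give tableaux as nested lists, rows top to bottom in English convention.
P = [[1, 4], [2], [3]], Q = [[1, 3], [2], [4]]

Insert each entry of the permutation into P by Schensted row insertion, recording in Q the position of each new cell.

Insert 3: appended to row 1. P = [[3]].
Insert 2: 2 bumps 3 from row 1; 3 starts row 2. P = [[2], [3]].
Insert 4: appended to row 1. P = [[2, 4], [3]].
Insert 1: 1 bumps 2 from row 1; 2 bumps 3 from row 2; 3 starts row 3. P = [[1, 4], [2], [3]].

So P = [[1, 4], [2], [3]], Q = [[1, 3], [2], [4]].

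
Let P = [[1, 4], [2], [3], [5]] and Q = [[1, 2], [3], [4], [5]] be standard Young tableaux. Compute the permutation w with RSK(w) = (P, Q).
Reverse the RSK construction: for i from n down to 1, find the cell of Q containing i, remove the entry at that cell from P, and reverse-bump it up through P; the value ejected from row 1 is w(i).

Step i=5: Q has 5 at row 4, column 1; remove 5 from row 4 of P and reverse-bump: 5 enters row 3 and ejects 3; 3 enters row 2 and ejects 2; 2 enters row 1 and ejects 1. So w(5) = 1. P is now [[2, 4], [3], [5]].
Step i=4: Q has 4 at row 3, column 1; remove 5 from row 3 of P and reverse-bump: 5 enters row 2 and ejects 3; 3 enters row 1 and ejects 2. So w(4) = 2. P is now [[3, 4], [5]].
Step i=3: Q has 3 at row 2, column 1; remove 5 from row 2 of P and reverse-bump: 5 enters row 1 and ejects 4. So w(3) = 4. P is now [[3, 5]].
Step i=2: Q has 2 at row 1, column 2; remove that cell from P, ejecting 5. So w(2) = 5. P is now [[3]].
Step i=1: Q has 1 at row 1, column 1; remove that cell from P, ejecting 3. So w(1) = 3. P is now [].

So w = 3 5 4 2 1.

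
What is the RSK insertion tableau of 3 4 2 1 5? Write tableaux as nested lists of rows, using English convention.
P = [[1, 4, 5], [2], [3]]

Insert 3: appended to row 1. P = [[3]].
Insert 4: appended to row 1. P = [[3, 4]].
Insert 2: 2 bumps 3 from row 1; 3 starts row 2. P = [[2, 4], [3]].
Insert 1: 1 bumps 2 from row 1; 2 bumps 3 from row 2; 3 starts row 3. P = [[1, 4], [2], [3]].
Insert 5: appended to row 1. P = [[1, 4, 5], [2], [3]].

So P = [[1, 4, 5], [2], [3]].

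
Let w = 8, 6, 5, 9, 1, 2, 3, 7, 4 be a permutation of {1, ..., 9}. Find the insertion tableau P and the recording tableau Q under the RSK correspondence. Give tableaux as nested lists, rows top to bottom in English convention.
P = [[1, 2, 3, 4], [5, 7], [6, 9], [8]], Q = [[1, 4, 7, 8], [2, 6], [3, 9], [5]]

Insert each entry of the permutation into P by Schensted row insertion, recording in Q the position of each new cell.

Insert 8: appended to row 1. P = [[8]], Q = [[1]].
Insert 6: 6 bumps 8 from row 1; 8 starts row 2. P = [[6], [8]], Q = [[1], [2]].
Insert 5: 5 bumps 6 from row 1; 6 bumps 8 from row 2; 8 starts row 3. P = [[5], [6], [8]], Q = [[1], [2], [3]].
Insert 9: appended to row 1. P = [[5, 9], [6], [8]], Q = [[1, 4], [2], [3]].
Insert 1: 1 bumps 5 from row 1; 5 bumps 6 from row 2; 6 bumps 8 from row 3; 8 starts row 4. P = [[1, 9], [5], [6], [8]], Q = [[1, 4], [2], [3], [5]].
Insert 2: 2 bumps 9 from row 1; 9 appends to row 2. P = [[1, 2], [5, 9], [6], [8]], Q = [[1, 4], [2, 6], [3], [5]].
Insert 3: appended to row 1. P = [[1, 2, 3], [5, 9], [6], [8]], Q = [[1, 4, 7], [2, 6], [3], [5]].
Insert 7: appended to row 1. P = [[1, 2, 3, 7], [5, 9], [6], [8]], Q = [[1, 4, 7, 8], [2, 6], [3], [5]].
Insert 4: 4 bumps 7 from row 1; 7 bumps 9 from row 2; 9 appends to row 3. P = [[1, 2, 3, 4], [5, 7], [6, 9], [8]], Q = [[1, 4, 7, 8], [2, 6], [3, 9], [5]].

So P = [[1, 2, 3, 4], [5, 7], [6, 9], [8]], Q = [[1, 4, 7, 8], [2, 6], [3, 9], [5]].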